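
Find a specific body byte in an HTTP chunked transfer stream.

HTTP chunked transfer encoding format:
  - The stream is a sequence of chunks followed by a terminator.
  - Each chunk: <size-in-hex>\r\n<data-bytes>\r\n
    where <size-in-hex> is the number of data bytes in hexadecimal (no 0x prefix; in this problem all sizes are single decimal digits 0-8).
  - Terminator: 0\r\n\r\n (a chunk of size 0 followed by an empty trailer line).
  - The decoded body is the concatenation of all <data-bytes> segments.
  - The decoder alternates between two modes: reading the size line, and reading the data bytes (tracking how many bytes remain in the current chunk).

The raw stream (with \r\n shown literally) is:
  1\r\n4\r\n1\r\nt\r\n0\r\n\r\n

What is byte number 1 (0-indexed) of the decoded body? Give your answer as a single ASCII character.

Chunk 1: stream[0..1]='1' size=0x1=1, data at stream[3..4]='4' -> body[0..1], body so far='4'
Chunk 2: stream[6..7]='1' size=0x1=1, data at stream[9..10]='t' -> body[1..2], body so far='4t'
Chunk 3: stream[12..13]='0' size=0 (terminator). Final body='4t' (2 bytes)
Body byte 1 = 't'

Answer: t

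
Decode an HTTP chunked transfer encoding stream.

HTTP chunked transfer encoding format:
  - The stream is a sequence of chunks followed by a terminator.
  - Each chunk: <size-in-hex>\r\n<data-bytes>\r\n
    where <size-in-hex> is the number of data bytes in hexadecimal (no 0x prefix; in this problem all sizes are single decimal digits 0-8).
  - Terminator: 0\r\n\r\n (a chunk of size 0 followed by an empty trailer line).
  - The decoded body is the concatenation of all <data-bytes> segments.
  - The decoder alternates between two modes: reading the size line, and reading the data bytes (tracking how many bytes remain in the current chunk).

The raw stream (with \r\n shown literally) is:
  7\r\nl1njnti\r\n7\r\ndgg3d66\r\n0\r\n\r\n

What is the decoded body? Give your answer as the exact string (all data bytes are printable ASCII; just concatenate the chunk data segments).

Chunk 1: stream[0..1]='7' size=0x7=7, data at stream[3..10]='l1njnti' -> body[0..7], body so far='l1njnti'
Chunk 2: stream[12..13]='7' size=0x7=7, data at stream[15..22]='dgg3d66' -> body[7..14], body so far='l1njntidgg3d66'
Chunk 3: stream[24..25]='0' size=0 (terminator). Final body='l1njntidgg3d66' (14 bytes)

Answer: l1njntidgg3d66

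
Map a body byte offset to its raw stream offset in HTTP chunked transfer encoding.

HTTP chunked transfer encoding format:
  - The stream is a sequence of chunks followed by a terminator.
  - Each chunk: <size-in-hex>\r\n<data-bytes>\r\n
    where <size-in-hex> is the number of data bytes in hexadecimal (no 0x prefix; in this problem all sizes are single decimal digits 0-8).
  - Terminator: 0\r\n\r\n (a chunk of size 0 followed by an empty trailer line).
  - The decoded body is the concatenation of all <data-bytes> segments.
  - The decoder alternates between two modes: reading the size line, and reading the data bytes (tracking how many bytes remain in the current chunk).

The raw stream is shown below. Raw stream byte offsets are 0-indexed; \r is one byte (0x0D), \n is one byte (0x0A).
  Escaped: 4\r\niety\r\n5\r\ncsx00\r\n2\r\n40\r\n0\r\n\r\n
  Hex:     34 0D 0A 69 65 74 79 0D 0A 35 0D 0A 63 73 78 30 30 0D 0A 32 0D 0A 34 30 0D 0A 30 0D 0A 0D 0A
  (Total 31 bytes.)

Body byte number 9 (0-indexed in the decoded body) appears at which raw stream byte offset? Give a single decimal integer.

Answer: 22

Derivation:
Chunk 1: stream[0..1]='4' size=0x4=4, data at stream[3..7]='iety' -> body[0..4], body so far='iety'
Chunk 2: stream[9..10]='5' size=0x5=5, data at stream[12..17]='csx00' -> body[4..9], body so far='ietycsx00'
Chunk 3: stream[19..20]='2' size=0x2=2, data at stream[22..24]='40' -> body[9..11], body so far='ietycsx0040'
Chunk 4: stream[26..27]='0' size=0 (terminator). Final body='ietycsx0040' (11 bytes)
Body byte 9 at stream offset 22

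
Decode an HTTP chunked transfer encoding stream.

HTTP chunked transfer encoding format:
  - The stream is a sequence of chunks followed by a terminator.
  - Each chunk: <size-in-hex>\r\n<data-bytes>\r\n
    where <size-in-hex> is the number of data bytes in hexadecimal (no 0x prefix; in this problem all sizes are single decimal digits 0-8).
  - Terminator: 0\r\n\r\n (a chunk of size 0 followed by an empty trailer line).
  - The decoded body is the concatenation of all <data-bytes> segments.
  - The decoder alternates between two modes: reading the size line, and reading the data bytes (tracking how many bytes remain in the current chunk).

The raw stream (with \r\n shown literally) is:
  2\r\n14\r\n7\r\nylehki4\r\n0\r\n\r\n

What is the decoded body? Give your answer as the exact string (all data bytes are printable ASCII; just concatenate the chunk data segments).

Chunk 1: stream[0..1]='2' size=0x2=2, data at stream[3..5]='14' -> body[0..2], body so far='14'
Chunk 2: stream[7..8]='7' size=0x7=7, data at stream[10..17]='ylehki4' -> body[2..9], body so far='14ylehki4'
Chunk 3: stream[19..20]='0' size=0 (terminator). Final body='14ylehki4' (9 bytes)

Answer: 14ylehki4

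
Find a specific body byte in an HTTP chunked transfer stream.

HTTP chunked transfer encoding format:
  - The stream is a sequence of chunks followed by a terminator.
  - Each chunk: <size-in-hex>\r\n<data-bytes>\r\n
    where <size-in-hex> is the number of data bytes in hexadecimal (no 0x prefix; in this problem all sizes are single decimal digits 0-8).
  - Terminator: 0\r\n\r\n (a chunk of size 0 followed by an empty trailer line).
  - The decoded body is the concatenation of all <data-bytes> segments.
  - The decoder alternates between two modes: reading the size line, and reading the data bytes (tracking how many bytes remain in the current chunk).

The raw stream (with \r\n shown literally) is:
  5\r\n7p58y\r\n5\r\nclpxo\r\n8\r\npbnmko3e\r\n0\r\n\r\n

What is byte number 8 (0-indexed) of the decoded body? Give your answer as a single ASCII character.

Chunk 1: stream[0..1]='5' size=0x5=5, data at stream[3..8]='7p58y' -> body[0..5], body so far='7p58y'
Chunk 2: stream[10..11]='5' size=0x5=5, data at stream[13..18]='clpxo' -> body[5..10], body so far='7p58yclpxo'
Chunk 3: stream[20..21]='8' size=0x8=8, data at stream[23..31]='pbnmko3e' -> body[10..18], body so far='7p58yclpxopbnmko3e'
Chunk 4: stream[33..34]='0' size=0 (terminator). Final body='7p58yclpxopbnmko3e' (18 bytes)
Body byte 8 = 'x'

Answer: x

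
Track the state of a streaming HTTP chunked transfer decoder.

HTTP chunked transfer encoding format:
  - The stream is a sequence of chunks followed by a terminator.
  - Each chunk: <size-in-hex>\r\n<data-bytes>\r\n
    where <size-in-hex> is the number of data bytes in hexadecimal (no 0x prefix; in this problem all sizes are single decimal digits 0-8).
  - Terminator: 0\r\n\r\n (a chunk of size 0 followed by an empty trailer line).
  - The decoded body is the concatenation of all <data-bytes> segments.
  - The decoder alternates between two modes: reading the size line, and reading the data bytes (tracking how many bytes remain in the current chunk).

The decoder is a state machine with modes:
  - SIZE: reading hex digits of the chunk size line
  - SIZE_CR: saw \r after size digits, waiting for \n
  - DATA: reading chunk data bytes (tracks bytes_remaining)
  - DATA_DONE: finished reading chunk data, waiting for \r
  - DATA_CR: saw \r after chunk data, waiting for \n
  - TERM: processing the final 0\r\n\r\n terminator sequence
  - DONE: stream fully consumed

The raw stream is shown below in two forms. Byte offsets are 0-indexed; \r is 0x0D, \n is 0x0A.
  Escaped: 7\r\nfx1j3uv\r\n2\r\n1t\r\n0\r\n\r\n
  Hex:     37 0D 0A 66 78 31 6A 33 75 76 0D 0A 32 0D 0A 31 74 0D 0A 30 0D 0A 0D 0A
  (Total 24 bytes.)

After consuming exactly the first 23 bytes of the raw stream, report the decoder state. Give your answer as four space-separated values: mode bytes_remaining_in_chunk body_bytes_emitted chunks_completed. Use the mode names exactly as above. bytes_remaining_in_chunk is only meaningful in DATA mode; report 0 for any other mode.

Answer: TERM 0 9 2

Derivation:
Byte 0 = '7': mode=SIZE remaining=0 emitted=0 chunks_done=0
Byte 1 = 0x0D: mode=SIZE_CR remaining=0 emitted=0 chunks_done=0
Byte 2 = 0x0A: mode=DATA remaining=7 emitted=0 chunks_done=0
Byte 3 = 'f': mode=DATA remaining=6 emitted=1 chunks_done=0
Byte 4 = 'x': mode=DATA remaining=5 emitted=2 chunks_done=0
Byte 5 = '1': mode=DATA remaining=4 emitted=3 chunks_done=0
Byte 6 = 'j': mode=DATA remaining=3 emitted=4 chunks_done=0
Byte 7 = '3': mode=DATA remaining=2 emitted=5 chunks_done=0
Byte 8 = 'u': mode=DATA remaining=1 emitted=6 chunks_done=0
Byte 9 = 'v': mode=DATA_DONE remaining=0 emitted=7 chunks_done=0
Byte 10 = 0x0D: mode=DATA_CR remaining=0 emitted=7 chunks_done=0
Byte 11 = 0x0A: mode=SIZE remaining=0 emitted=7 chunks_done=1
Byte 12 = '2': mode=SIZE remaining=0 emitted=7 chunks_done=1
Byte 13 = 0x0D: mode=SIZE_CR remaining=0 emitted=7 chunks_done=1
Byte 14 = 0x0A: mode=DATA remaining=2 emitted=7 chunks_done=1
Byte 15 = '1': mode=DATA remaining=1 emitted=8 chunks_done=1
Byte 16 = 't': mode=DATA_DONE remaining=0 emitted=9 chunks_done=1
Byte 17 = 0x0D: mode=DATA_CR remaining=0 emitted=9 chunks_done=1
Byte 18 = 0x0A: mode=SIZE remaining=0 emitted=9 chunks_done=2
Byte 19 = '0': mode=SIZE remaining=0 emitted=9 chunks_done=2
Byte 20 = 0x0D: mode=SIZE_CR remaining=0 emitted=9 chunks_done=2
Byte 21 = 0x0A: mode=TERM remaining=0 emitted=9 chunks_done=2
Byte 22 = 0x0D: mode=TERM remaining=0 emitted=9 chunks_done=2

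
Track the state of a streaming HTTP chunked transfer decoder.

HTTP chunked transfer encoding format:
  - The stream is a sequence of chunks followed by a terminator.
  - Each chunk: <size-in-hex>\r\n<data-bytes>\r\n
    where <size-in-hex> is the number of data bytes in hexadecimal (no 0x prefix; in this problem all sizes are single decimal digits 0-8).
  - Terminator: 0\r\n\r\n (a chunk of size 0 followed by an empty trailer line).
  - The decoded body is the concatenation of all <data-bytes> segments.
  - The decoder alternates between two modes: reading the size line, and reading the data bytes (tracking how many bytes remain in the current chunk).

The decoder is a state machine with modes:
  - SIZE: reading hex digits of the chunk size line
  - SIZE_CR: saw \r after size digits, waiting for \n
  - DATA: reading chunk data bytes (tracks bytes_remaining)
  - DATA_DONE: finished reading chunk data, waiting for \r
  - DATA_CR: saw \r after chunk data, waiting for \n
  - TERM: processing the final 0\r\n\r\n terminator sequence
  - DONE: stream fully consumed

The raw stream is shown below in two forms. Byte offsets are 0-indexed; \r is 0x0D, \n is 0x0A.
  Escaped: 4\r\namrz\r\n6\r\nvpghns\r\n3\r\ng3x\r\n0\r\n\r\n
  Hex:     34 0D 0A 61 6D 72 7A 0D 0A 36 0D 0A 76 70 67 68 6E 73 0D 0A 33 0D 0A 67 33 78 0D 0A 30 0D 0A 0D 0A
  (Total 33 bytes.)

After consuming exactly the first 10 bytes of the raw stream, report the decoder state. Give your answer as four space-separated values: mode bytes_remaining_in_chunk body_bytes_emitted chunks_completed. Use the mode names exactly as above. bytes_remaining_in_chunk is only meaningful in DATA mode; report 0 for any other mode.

Answer: SIZE 0 4 1

Derivation:
Byte 0 = '4': mode=SIZE remaining=0 emitted=0 chunks_done=0
Byte 1 = 0x0D: mode=SIZE_CR remaining=0 emitted=0 chunks_done=0
Byte 2 = 0x0A: mode=DATA remaining=4 emitted=0 chunks_done=0
Byte 3 = 'a': mode=DATA remaining=3 emitted=1 chunks_done=0
Byte 4 = 'm': mode=DATA remaining=2 emitted=2 chunks_done=0
Byte 5 = 'r': mode=DATA remaining=1 emitted=3 chunks_done=0
Byte 6 = 'z': mode=DATA_DONE remaining=0 emitted=4 chunks_done=0
Byte 7 = 0x0D: mode=DATA_CR remaining=0 emitted=4 chunks_done=0
Byte 8 = 0x0A: mode=SIZE remaining=0 emitted=4 chunks_done=1
Byte 9 = '6': mode=SIZE remaining=0 emitted=4 chunks_done=1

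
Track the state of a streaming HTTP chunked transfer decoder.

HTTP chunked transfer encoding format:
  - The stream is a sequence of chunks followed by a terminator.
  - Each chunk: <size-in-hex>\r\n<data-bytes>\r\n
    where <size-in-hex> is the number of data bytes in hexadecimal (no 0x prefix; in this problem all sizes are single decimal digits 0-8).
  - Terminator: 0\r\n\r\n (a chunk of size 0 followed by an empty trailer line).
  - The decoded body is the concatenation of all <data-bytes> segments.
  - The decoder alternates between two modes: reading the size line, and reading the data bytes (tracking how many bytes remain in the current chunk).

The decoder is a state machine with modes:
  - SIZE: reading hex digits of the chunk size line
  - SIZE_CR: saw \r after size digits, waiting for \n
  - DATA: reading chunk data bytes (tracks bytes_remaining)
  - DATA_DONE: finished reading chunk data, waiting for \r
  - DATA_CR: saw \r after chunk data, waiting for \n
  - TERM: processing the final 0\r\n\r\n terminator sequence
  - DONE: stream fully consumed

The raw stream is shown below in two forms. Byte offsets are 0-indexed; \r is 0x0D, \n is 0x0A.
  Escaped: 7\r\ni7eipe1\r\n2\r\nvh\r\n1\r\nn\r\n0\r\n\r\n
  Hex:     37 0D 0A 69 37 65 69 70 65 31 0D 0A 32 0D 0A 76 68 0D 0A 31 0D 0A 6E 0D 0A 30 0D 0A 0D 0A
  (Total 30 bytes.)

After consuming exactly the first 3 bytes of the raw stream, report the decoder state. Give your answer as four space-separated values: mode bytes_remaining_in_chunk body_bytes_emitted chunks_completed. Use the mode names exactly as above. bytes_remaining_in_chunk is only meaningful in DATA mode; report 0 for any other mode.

Answer: DATA 7 0 0

Derivation:
Byte 0 = '7': mode=SIZE remaining=0 emitted=0 chunks_done=0
Byte 1 = 0x0D: mode=SIZE_CR remaining=0 emitted=0 chunks_done=0
Byte 2 = 0x0A: mode=DATA remaining=7 emitted=0 chunks_done=0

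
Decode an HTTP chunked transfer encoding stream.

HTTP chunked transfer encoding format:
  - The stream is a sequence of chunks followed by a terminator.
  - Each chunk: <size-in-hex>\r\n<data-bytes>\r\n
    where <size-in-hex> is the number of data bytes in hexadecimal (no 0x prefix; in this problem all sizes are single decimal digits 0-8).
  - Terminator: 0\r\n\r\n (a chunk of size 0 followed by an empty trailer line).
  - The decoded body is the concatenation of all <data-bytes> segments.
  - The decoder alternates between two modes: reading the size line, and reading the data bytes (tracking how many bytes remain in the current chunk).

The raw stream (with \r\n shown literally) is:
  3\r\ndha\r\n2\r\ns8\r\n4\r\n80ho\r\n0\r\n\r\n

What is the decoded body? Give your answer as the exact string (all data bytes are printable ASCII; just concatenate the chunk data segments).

Answer: dhas880ho

Derivation:
Chunk 1: stream[0..1]='3' size=0x3=3, data at stream[3..6]='dha' -> body[0..3], body so far='dha'
Chunk 2: stream[8..9]='2' size=0x2=2, data at stream[11..13]='s8' -> body[3..5], body so far='dhas8'
Chunk 3: stream[15..16]='4' size=0x4=4, data at stream[18..22]='80ho' -> body[5..9], body so far='dhas880ho'
Chunk 4: stream[24..25]='0' size=0 (terminator). Final body='dhas880ho' (9 bytes)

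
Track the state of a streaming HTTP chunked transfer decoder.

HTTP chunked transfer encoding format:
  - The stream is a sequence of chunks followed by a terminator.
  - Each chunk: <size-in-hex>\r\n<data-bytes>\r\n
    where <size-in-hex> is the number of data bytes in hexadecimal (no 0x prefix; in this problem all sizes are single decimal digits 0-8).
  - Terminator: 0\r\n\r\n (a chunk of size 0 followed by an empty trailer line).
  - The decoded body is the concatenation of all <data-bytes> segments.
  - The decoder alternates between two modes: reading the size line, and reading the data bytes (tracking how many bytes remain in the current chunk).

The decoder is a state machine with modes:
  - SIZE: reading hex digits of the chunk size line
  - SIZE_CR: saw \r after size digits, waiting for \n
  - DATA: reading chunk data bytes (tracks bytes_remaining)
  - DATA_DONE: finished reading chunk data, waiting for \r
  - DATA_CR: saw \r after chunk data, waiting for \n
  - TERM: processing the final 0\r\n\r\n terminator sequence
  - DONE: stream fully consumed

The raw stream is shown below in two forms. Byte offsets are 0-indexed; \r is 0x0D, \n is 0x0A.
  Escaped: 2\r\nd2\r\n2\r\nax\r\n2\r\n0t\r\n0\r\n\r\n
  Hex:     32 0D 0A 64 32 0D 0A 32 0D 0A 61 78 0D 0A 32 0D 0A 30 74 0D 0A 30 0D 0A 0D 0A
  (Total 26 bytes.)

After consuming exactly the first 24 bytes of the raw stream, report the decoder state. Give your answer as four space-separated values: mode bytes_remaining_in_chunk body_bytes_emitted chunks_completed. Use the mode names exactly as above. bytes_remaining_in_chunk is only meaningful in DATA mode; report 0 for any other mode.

Byte 0 = '2': mode=SIZE remaining=0 emitted=0 chunks_done=0
Byte 1 = 0x0D: mode=SIZE_CR remaining=0 emitted=0 chunks_done=0
Byte 2 = 0x0A: mode=DATA remaining=2 emitted=0 chunks_done=0
Byte 3 = 'd': mode=DATA remaining=1 emitted=1 chunks_done=0
Byte 4 = '2': mode=DATA_DONE remaining=0 emitted=2 chunks_done=0
Byte 5 = 0x0D: mode=DATA_CR remaining=0 emitted=2 chunks_done=0
Byte 6 = 0x0A: mode=SIZE remaining=0 emitted=2 chunks_done=1
Byte 7 = '2': mode=SIZE remaining=0 emitted=2 chunks_done=1
Byte 8 = 0x0D: mode=SIZE_CR remaining=0 emitted=2 chunks_done=1
Byte 9 = 0x0A: mode=DATA remaining=2 emitted=2 chunks_done=1
Byte 10 = 'a': mode=DATA remaining=1 emitted=3 chunks_done=1
Byte 11 = 'x': mode=DATA_DONE remaining=0 emitted=4 chunks_done=1
Byte 12 = 0x0D: mode=DATA_CR remaining=0 emitted=4 chunks_done=1
Byte 13 = 0x0A: mode=SIZE remaining=0 emitted=4 chunks_done=2
Byte 14 = '2': mode=SIZE remaining=0 emitted=4 chunks_done=2
Byte 15 = 0x0D: mode=SIZE_CR remaining=0 emitted=4 chunks_done=2
Byte 16 = 0x0A: mode=DATA remaining=2 emitted=4 chunks_done=2
Byte 17 = '0': mode=DATA remaining=1 emitted=5 chunks_done=2
Byte 18 = 't': mode=DATA_DONE remaining=0 emitted=6 chunks_done=2
Byte 19 = 0x0D: mode=DATA_CR remaining=0 emitted=6 chunks_done=2
Byte 20 = 0x0A: mode=SIZE remaining=0 emitted=6 chunks_done=3
Byte 21 = '0': mode=SIZE remaining=0 emitted=6 chunks_done=3
Byte 22 = 0x0D: mode=SIZE_CR remaining=0 emitted=6 chunks_done=3
Byte 23 = 0x0A: mode=TERM remaining=0 emitted=6 chunks_done=3

Answer: TERM 0 6 3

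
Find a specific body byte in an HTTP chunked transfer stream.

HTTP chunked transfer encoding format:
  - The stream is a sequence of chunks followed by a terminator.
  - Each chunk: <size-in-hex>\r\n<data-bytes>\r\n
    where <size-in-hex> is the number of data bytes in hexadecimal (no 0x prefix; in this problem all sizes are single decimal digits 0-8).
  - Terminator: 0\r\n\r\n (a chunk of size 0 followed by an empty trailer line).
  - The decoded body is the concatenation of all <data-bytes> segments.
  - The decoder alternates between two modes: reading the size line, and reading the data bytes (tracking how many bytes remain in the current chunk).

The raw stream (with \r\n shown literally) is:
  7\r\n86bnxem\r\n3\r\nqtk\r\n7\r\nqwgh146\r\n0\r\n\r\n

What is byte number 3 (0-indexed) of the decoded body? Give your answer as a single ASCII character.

Answer: n

Derivation:
Chunk 1: stream[0..1]='7' size=0x7=7, data at stream[3..10]='86bnxem' -> body[0..7], body so far='86bnxem'
Chunk 2: stream[12..13]='3' size=0x3=3, data at stream[15..18]='qtk' -> body[7..10], body so far='86bnxemqtk'
Chunk 3: stream[20..21]='7' size=0x7=7, data at stream[23..30]='qwgh146' -> body[10..17], body so far='86bnxemqtkqwgh146'
Chunk 4: stream[32..33]='0' size=0 (terminator). Final body='86bnxemqtkqwgh146' (17 bytes)
Body byte 3 = 'n'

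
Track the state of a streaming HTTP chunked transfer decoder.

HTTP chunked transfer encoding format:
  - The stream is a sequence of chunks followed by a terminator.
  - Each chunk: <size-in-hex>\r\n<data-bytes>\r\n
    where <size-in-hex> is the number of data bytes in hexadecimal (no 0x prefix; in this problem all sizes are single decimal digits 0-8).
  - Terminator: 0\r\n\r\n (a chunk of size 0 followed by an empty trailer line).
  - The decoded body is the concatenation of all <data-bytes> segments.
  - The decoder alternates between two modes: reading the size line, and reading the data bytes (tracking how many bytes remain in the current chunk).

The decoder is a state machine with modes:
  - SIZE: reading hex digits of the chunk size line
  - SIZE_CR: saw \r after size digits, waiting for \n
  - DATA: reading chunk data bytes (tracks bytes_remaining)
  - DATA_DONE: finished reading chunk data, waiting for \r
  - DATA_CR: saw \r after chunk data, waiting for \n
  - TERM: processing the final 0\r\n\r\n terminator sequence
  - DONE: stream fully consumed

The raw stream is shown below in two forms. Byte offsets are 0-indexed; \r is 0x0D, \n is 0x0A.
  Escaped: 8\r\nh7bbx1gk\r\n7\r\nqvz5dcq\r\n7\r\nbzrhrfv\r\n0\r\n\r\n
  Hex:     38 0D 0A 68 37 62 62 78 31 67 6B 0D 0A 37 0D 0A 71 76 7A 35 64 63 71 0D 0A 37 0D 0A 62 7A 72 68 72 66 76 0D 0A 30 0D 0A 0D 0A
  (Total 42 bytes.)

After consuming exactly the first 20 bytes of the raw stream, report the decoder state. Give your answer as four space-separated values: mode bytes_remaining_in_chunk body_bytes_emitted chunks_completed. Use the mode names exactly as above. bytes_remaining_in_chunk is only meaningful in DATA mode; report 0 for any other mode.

Answer: DATA 3 12 1

Derivation:
Byte 0 = '8': mode=SIZE remaining=0 emitted=0 chunks_done=0
Byte 1 = 0x0D: mode=SIZE_CR remaining=0 emitted=0 chunks_done=0
Byte 2 = 0x0A: mode=DATA remaining=8 emitted=0 chunks_done=0
Byte 3 = 'h': mode=DATA remaining=7 emitted=1 chunks_done=0
Byte 4 = '7': mode=DATA remaining=6 emitted=2 chunks_done=0
Byte 5 = 'b': mode=DATA remaining=5 emitted=3 chunks_done=0
Byte 6 = 'b': mode=DATA remaining=4 emitted=4 chunks_done=0
Byte 7 = 'x': mode=DATA remaining=3 emitted=5 chunks_done=0
Byte 8 = '1': mode=DATA remaining=2 emitted=6 chunks_done=0
Byte 9 = 'g': mode=DATA remaining=1 emitted=7 chunks_done=0
Byte 10 = 'k': mode=DATA_DONE remaining=0 emitted=8 chunks_done=0
Byte 11 = 0x0D: mode=DATA_CR remaining=0 emitted=8 chunks_done=0
Byte 12 = 0x0A: mode=SIZE remaining=0 emitted=8 chunks_done=1
Byte 13 = '7': mode=SIZE remaining=0 emitted=8 chunks_done=1
Byte 14 = 0x0D: mode=SIZE_CR remaining=0 emitted=8 chunks_done=1
Byte 15 = 0x0A: mode=DATA remaining=7 emitted=8 chunks_done=1
Byte 16 = 'q': mode=DATA remaining=6 emitted=9 chunks_done=1
Byte 17 = 'v': mode=DATA remaining=5 emitted=10 chunks_done=1
Byte 18 = 'z': mode=DATA remaining=4 emitted=11 chunks_done=1
Byte 19 = '5': mode=DATA remaining=3 emitted=12 chunks_done=1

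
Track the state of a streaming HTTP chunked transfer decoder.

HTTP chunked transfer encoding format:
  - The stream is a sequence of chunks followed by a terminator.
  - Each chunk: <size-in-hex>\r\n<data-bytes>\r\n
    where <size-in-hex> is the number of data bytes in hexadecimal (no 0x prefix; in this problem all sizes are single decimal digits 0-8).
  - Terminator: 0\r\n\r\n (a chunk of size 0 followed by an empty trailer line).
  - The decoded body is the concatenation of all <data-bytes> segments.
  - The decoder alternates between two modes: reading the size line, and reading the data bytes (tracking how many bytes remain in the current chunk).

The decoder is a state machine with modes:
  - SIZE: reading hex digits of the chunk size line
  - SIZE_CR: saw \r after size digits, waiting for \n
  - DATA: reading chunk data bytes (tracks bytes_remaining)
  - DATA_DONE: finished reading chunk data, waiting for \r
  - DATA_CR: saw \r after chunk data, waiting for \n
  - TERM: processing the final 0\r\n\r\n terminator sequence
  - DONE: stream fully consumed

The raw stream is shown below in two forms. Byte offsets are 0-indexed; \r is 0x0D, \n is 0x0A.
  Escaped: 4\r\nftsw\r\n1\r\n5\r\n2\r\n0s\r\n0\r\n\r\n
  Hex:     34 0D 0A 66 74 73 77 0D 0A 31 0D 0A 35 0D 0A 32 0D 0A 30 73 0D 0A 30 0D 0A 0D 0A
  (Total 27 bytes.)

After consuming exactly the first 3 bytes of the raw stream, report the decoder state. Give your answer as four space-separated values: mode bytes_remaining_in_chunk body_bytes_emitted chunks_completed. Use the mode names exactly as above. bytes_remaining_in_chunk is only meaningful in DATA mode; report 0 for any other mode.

Byte 0 = '4': mode=SIZE remaining=0 emitted=0 chunks_done=0
Byte 1 = 0x0D: mode=SIZE_CR remaining=0 emitted=0 chunks_done=0
Byte 2 = 0x0A: mode=DATA remaining=4 emitted=0 chunks_done=0

Answer: DATA 4 0 0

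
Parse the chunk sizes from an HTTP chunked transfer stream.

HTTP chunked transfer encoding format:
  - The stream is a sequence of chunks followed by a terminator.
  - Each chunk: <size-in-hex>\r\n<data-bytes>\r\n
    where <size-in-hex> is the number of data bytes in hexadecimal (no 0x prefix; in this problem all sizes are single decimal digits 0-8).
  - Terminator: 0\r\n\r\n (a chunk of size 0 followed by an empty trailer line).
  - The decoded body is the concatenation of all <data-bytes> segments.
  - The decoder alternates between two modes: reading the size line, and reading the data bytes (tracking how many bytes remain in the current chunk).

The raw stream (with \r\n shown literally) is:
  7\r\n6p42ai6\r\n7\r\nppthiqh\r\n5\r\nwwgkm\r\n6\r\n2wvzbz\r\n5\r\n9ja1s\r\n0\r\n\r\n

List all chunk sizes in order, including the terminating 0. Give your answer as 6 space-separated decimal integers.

Chunk 1: stream[0..1]='7' size=0x7=7, data at stream[3..10]='6p42ai6' -> body[0..7], body so far='6p42ai6'
Chunk 2: stream[12..13]='7' size=0x7=7, data at stream[15..22]='ppthiqh' -> body[7..14], body so far='6p42ai6ppthiqh'
Chunk 3: stream[24..25]='5' size=0x5=5, data at stream[27..32]='wwgkm' -> body[14..19], body so far='6p42ai6ppthiqhwwgkm'
Chunk 4: stream[34..35]='6' size=0x6=6, data at stream[37..43]='2wvzbz' -> body[19..25], body so far='6p42ai6ppthiqhwwgkm2wvzbz'
Chunk 5: stream[45..46]='5' size=0x5=5, data at stream[48..53]='9ja1s' -> body[25..30], body so far='6p42ai6ppthiqhwwgkm2wvzbz9ja1s'
Chunk 6: stream[55..56]='0' size=0 (terminator). Final body='6p42ai6ppthiqhwwgkm2wvzbz9ja1s' (30 bytes)

Answer: 7 7 5 6 5 0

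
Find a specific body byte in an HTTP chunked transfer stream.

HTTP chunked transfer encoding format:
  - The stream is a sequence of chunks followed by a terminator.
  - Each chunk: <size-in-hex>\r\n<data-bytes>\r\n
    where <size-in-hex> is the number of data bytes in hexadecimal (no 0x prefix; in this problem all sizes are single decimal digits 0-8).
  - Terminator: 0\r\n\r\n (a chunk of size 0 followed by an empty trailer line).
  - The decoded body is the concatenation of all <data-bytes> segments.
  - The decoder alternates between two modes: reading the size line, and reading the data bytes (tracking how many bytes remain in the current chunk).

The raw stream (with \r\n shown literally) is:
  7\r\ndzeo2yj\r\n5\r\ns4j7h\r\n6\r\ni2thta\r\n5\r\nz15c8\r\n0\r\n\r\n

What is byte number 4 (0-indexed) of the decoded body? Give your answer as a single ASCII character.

Chunk 1: stream[0..1]='7' size=0x7=7, data at stream[3..10]='dzeo2yj' -> body[0..7], body so far='dzeo2yj'
Chunk 2: stream[12..13]='5' size=0x5=5, data at stream[15..20]='s4j7h' -> body[7..12], body so far='dzeo2yjs4j7h'
Chunk 3: stream[22..23]='6' size=0x6=6, data at stream[25..31]='i2thta' -> body[12..18], body so far='dzeo2yjs4j7hi2thta'
Chunk 4: stream[33..34]='5' size=0x5=5, data at stream[36..41]='z15c8' -> body[18..23], body so far='dzeo2yjs4j7hi2thtaz15c8'
Chunk 5: stream[43..44]='0' size=0 (terminator). Final body='dzeo2yjs4j7hi2thtaz15c8' (23 bytes)
Body byte 4 = '2'

Answer: 2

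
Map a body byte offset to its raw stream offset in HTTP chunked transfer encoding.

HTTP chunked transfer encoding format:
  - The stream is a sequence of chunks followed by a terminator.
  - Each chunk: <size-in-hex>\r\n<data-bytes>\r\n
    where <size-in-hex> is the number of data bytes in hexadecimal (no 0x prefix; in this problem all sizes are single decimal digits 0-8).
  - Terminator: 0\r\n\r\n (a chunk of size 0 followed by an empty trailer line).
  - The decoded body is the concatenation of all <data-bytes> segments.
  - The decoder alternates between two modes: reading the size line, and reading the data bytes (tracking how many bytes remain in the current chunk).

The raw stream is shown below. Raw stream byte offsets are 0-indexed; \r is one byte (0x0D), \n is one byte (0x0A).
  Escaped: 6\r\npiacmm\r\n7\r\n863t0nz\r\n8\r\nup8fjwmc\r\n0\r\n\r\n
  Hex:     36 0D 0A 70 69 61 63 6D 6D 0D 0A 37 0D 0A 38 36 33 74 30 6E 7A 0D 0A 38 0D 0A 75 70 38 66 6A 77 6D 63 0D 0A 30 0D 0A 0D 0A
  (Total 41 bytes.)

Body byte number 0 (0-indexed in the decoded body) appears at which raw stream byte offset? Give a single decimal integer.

Answer: 3

Derivation:
Chunk 1: stream[0..1]='6' size=0x6=6, data at stream[3..9]='piacmm' -> body[0..6], body so far='piacmm'
Chunk 2: stream[11..12]='7' size=0x7=7, data at stream[14..21]='863t0nz' -> body[6..13], body so far='piacmm863t0nz'
Chunk 3: stream[23..24]='8' size=0x8=8, data at stream[26..34]='up8fjwmc' -> body[13..21], body so far='piacmm863t0nzup8fjwmc'
Chunk 4: stream[36..37]='0' size=0 (terminator). Final body='piacmm863t0nzup8fjwmc' (21 bytes)
Body byte 0 at stream offset 3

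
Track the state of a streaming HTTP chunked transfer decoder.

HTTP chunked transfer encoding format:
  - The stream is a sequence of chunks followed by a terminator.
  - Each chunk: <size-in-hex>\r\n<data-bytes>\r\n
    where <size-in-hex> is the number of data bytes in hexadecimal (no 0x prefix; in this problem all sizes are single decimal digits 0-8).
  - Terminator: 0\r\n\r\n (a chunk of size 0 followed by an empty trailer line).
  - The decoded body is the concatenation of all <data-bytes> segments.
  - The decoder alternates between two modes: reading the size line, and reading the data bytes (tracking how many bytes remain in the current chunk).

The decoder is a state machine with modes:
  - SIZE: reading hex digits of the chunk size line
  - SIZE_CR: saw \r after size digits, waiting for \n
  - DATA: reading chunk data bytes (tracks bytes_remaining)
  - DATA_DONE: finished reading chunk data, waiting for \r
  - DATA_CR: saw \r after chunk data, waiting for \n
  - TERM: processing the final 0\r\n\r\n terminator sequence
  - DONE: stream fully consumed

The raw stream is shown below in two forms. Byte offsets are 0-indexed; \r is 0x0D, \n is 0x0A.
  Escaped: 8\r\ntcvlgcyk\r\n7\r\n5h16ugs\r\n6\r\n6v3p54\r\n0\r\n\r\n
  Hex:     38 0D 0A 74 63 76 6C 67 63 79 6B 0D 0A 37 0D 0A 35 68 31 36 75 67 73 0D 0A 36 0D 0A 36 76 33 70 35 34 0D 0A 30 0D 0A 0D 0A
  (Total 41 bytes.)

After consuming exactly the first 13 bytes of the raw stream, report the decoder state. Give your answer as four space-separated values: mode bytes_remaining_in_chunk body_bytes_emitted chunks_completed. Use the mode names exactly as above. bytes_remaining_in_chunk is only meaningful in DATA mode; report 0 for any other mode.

Answer: SIZE 0 8 1

Derivation:
Byte 0 = '8': mode=SIZE remaining=0 emitted=0 chunks_done=0
Byte 1 = 0x0D: mode=SIZE_CR remaining=0 emitted=0 chunks_done=0
Byte 2 = 0x0A: mode=DATA remaining=8 emitted=0 chunks_done=0
Byte 3 = 't': mode=DATA remaining=7 emitted=1 chunks_done=0
Byte 4 = 'c': mode=DATA remaining=6 emitted=2 chunks_done=0
Byte 5 = 'v': mode=DATA remaining=5 emitted=3 chunks_done=0
Byte 6 = 'l': mode=DATA remaining=4 emitted=4 chunks_done=0
Byte 7 = 'g': mode=DATA remaining=3 emitted=5 chunks_done=0
Byte 8 = 'c': mode=DATA remaining=2 emitted=6 chunks_done=0
Byte 9 = 'y': mode=DATA remaining=1 emitted=7 chunks_done=0
Byte 10 = 'k': mode=DATA_DONE remaining=0 emitted=8 chunks_done=0
Byte 11 = 0x0D: mode=DATA_CR remaining=0 emitted=8 chunks_done=0
Byte 12 = 0x0A: mode=SIZE remaining=0 emitted=8 chunks_done=1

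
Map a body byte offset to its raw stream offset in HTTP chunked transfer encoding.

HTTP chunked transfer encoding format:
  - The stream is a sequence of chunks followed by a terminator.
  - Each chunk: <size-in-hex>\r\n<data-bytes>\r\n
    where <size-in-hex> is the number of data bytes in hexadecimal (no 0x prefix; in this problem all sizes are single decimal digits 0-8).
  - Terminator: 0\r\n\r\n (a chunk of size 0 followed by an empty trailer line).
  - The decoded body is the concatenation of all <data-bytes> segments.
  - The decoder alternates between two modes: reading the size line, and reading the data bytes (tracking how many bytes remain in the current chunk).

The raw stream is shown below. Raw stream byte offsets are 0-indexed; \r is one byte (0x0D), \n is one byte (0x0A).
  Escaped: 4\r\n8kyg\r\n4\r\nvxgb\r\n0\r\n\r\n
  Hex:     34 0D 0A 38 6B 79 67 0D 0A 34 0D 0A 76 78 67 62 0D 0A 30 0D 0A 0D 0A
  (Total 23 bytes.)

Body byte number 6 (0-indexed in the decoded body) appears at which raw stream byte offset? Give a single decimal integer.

Chunk 1: stream[0..1]='4' size=0x4=4, data at stream[3..7]='8kyg' -> body[0..4], body so far='8kyg'
Chunk 2: stream[9..10]='4' size=0x4=4, data at stream[12..16]='vxgb' -> body[4..8], body so far='8kygvxgb'
Chunk 3: stream[18..19]='0' size=0 (terminator). Final body='8kygvxgb' (8 bytes)
Body byte 6 at stream offset 14

Answer: 14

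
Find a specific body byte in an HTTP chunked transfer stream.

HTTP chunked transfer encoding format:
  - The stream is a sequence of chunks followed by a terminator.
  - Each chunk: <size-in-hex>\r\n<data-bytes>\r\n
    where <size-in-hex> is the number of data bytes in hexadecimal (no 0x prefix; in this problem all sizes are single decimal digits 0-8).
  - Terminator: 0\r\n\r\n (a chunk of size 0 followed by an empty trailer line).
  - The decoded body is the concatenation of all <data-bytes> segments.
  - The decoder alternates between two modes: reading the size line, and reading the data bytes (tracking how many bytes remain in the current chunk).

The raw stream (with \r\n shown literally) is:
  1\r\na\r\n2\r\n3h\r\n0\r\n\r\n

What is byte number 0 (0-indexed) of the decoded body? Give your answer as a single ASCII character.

Answer: a

Derivation:
Chunk 1: stream[0..1]='1' size=0x1=1, data at stream[3..4]='a' -> body[0..1], body so far='a'
Chunk 2: stream[6..7]='2' size=0x2=2, data at stream[9..11]='3h' -> body[1..3], body so far='a3h'
Chunk 3: stream[13..14]='0' size=0 (terminator). Final body='a3h' (3 bytes)
Body byte 0 = 'a'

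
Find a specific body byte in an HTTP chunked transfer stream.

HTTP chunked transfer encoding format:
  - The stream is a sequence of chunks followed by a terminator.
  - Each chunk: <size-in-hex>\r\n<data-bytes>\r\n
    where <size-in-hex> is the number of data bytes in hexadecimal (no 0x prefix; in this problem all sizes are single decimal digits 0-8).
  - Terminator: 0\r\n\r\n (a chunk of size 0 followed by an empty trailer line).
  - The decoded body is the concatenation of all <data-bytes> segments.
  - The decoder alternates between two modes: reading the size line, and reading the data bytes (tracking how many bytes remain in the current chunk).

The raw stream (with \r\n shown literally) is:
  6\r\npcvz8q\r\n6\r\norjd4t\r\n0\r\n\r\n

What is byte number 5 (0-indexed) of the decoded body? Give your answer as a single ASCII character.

Answer: q

Derivation:
Chunk 1: stream[0..1]='6' size=0x6=6, data at stream[3..9]='pcvz8q' -> body[0..6], body so far='pcvz8q'
Chunk 2: stream[11..12]='6' size=0x6=6, data at stream[14..20]='orjd4t' -> body[6..12], body so far='pcvz8qorjd4t'
Chunk 3: stream[22..23]='0' size=0 (terminator). Final body='pcvz8qorjd4t' (12 bytes)
Body byte 5 = 'q'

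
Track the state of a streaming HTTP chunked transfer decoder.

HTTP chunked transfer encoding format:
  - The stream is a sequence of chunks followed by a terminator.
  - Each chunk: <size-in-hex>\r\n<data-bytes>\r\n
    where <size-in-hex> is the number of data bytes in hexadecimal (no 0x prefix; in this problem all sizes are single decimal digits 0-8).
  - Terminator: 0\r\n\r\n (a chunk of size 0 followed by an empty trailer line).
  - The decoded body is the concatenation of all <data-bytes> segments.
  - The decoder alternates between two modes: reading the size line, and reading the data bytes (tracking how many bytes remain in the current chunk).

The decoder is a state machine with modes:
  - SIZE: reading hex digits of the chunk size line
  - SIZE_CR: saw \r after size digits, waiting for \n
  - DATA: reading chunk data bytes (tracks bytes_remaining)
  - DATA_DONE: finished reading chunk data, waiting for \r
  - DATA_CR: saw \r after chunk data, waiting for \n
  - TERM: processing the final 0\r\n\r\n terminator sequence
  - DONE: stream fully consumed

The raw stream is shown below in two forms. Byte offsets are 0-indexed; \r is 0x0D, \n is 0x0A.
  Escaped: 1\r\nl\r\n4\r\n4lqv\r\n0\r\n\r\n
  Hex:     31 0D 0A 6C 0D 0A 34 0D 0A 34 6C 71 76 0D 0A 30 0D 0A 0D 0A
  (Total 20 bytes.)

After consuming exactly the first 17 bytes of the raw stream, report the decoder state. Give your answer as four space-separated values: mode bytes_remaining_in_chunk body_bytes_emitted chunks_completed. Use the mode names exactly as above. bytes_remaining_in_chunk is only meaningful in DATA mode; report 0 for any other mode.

Byte 0 = '1': mode=SIZE remaining=0 emitted=0 chunks_done=0
Byte 1 = 0x0D: mode=SIZE_CR remaining=0 emitted=0 chunks_done=0
Byte 2 = 0x0A: mode=DATA remaining=1 emitted=0 chunks_done=0
Byte 3 = 'l': mode=DATA_DONE remaining=0 emitted=1 chunks_done=0
Byte 4 = 0x0D: mode=DATA_CR remaining=0 emitted=1 chunks_done=0
Byte 5 = 0x0A: mode=SIZE remaining=0 emitted=1 chunks_done=1
Byte 6 = '4': mode=SIZE remaining=0 emitted=1 chunks_done=1
Byte 7 = 0x0D: mode=SIZE_CR remaining=0 emitted=1 chunks_done=1
Byte 8 = 0x0A: mode=DATA remaining=4 emitted=1 chunks_done=1
Byte 9 = '4': mode=DATA remaining=3 emitted=2 chunks_done=1
Byte 10 = 'l': mode=DATA remaining=2 emitted=3 chunks_done=1
Byte 11 = 'q': mode=DATA remaining=1 emitted=4 chunks_done=1
Byte 12 = 'v': mode=DATA_DONE remaining=0 emitted=5 chunks_done=1
Byte 13 = 0x0D: mode=DATA_CR remaining=0 emitted=5 chunks_done=1
Byte 14 = 0x0A: mode=SIZE remaining=0 emitted=5 chunks_done=2
Byte 15 = '0': mode=SIZE remaining=0 emitted=5 chunks_done=2
Byte 16 = 0x0D: mode=SIZE_CR remaining=0 emitted=5 chunks_done=2

Answer: SIZE_CR 0 5 2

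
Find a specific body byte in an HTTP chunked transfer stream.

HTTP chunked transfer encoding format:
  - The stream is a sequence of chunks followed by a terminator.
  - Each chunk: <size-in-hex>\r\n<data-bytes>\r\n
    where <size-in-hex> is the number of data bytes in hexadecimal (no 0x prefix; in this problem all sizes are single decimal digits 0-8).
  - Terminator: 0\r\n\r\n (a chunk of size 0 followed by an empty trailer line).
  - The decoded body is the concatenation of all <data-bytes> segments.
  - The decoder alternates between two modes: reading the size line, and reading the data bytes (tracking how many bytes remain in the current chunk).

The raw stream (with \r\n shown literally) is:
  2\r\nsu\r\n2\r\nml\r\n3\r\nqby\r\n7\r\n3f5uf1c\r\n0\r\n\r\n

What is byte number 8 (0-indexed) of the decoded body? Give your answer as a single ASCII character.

Chunk 1: stream[0..1]='2' size=0x2=2, data at stream[3..5]='su' -> body[0..2], body so far='su'
Chunk 2: stream[7..8]='2' size=0x2=2, data at stream[10..12]='ml' -> body[2..4], body so far='suml'
Chunk 3: stream[14..15]='3' size=0x3=3, data at stream[17..20]='qby' -> body[4..7], body so far='sumlqby'
Chunk 4: stream[22..23]='7' size=0x7=7, data at stream[25..32]='3f5uf1c' -> body[7..14], body so far='sumlqby3f5uf1c'
Chunk 5: stream[34..35]='0' size=0 (terminator). Final body='sumlqby3f5uf1c' (14 bytes)
Body byte 8 = 'f'

Answer: f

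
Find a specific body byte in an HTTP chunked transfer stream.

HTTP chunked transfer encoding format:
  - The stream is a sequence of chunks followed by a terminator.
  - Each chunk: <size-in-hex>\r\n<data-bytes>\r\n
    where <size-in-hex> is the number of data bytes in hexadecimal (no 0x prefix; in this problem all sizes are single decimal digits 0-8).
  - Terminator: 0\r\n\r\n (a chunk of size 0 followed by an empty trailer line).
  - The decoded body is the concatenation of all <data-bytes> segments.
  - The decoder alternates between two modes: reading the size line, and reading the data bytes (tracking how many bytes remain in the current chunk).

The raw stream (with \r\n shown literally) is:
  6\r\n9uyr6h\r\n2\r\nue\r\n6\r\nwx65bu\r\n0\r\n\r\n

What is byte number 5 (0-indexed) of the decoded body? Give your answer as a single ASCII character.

Answer: h

Derivation:
Chunk 1: stream[0..1]='6' size=0x6=6, data at stream[3..9]='9uyr6h' -> body[0..6], body so far='9uyr6h'
Chunk 2: stream[11..12]='2' size=0x2=2, data at stream[14..16]='ue' -> body[6..8], body so far='9uyr6hue'
Chunk 3: stream[18..19]='6' size=0x6=6, data at stream[21..27]='wx65bu' -> body[8..14], body so far='9uyr6huewx65bu'
Chunk 4: stream[29..30]='0' size=0 (terminator). Final body='9uyr6huewx65bu' (14 bytes)
Body byte 5 = 'h'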